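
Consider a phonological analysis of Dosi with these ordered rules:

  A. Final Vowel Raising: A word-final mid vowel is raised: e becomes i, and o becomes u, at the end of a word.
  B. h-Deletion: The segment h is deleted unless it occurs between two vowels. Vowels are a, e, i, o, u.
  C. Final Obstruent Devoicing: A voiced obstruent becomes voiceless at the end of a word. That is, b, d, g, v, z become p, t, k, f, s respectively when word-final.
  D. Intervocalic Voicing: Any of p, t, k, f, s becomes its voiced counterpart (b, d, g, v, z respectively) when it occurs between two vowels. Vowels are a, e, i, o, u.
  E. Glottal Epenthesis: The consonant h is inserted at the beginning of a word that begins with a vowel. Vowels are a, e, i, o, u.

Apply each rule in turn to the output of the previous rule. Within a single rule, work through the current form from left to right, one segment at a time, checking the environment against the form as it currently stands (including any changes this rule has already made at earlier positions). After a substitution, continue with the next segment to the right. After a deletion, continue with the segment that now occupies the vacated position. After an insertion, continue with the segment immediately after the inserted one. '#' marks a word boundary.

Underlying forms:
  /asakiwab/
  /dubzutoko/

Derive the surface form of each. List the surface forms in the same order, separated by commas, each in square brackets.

/asakiwab/:
  A Final Vowel Raising: no change — [asakiwab]
  B h-Deletion: no change — [asakiwab]
  C Final Obstruent Devoicing: [asakiwab] → [asakiwap]
  D Intervocalic Voicing: [asakiwap] → [azagiwap]
  E Glottal Epenthesis: [azagiwap] → [hazagiwap]
/dubzutoko/:
  A Final Vowel Raising: [dubzutoko] → [dubzutoku]
  B h-Deletion: no change — [dubzutoku]
  C Final Obstruent Devoicing: no change — [dubzutoku]
  D Intervocalic Voicing: [dubzutoku] → [dubzudogu]
  E Glottal Epenthesis: no change — [dubzudogu]

[hazagiwap], [dubzudogu]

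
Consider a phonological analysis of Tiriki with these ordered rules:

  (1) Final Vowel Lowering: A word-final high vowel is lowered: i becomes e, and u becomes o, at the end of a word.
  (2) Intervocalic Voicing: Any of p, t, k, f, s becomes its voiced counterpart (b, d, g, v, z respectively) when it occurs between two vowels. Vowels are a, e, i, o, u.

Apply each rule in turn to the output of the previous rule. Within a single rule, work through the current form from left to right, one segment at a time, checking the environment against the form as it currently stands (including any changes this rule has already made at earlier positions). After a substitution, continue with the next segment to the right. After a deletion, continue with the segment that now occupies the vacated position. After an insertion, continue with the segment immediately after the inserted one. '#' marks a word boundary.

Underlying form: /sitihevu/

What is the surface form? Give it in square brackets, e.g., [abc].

(1) Final Vowel Lowering: [sitihevu] → [sitihevo]
(2) Intervocalic Voicing: [sitihevo] → [sidihevo]

[sidihevo]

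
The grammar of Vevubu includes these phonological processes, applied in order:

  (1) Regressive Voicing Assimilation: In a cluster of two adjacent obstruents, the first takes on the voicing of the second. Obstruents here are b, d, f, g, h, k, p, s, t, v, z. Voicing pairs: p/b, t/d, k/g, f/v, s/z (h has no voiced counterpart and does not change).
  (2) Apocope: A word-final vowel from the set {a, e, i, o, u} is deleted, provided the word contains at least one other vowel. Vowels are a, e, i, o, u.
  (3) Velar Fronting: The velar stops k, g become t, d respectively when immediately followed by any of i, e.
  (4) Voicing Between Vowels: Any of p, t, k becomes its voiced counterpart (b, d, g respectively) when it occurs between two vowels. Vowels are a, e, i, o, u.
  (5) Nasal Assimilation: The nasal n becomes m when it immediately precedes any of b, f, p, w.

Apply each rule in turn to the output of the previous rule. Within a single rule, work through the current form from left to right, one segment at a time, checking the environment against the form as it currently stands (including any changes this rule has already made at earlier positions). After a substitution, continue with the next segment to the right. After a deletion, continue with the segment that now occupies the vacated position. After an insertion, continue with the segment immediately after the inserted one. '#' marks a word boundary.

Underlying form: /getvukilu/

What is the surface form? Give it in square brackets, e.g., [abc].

(1) Regressive Voicing Assimilation: [getvukilu] → [gedvukilu]
(2) Apocope: [gedvukilu] → [gedvukil]
(3) Velar Fronting: [gedvukil] → [dedvutil]
(4) Voicing Between Vowels: [dedvutil] → [dedvudil]
(5) Nasal Assimilation: no change — [dedvudil]

[dedvudil]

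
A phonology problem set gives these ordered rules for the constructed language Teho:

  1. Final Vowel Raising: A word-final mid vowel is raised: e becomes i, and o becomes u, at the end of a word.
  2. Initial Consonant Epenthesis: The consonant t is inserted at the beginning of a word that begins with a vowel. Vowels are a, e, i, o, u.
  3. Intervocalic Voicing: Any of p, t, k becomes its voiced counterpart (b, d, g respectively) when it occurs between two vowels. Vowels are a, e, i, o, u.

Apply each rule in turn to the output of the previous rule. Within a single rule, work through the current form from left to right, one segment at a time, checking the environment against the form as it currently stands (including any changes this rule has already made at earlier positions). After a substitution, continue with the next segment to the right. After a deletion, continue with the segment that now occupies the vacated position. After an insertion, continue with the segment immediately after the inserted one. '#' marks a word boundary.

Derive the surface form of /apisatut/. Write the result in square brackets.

1 Final Vowel Raising: no change — [apisatut]
2 Initial Consonant Epenthesis: [apisatut] → [tapisatut]
3 Intervocalic Voicing: [tapisatut] → [tabisadut]

[tabisadut]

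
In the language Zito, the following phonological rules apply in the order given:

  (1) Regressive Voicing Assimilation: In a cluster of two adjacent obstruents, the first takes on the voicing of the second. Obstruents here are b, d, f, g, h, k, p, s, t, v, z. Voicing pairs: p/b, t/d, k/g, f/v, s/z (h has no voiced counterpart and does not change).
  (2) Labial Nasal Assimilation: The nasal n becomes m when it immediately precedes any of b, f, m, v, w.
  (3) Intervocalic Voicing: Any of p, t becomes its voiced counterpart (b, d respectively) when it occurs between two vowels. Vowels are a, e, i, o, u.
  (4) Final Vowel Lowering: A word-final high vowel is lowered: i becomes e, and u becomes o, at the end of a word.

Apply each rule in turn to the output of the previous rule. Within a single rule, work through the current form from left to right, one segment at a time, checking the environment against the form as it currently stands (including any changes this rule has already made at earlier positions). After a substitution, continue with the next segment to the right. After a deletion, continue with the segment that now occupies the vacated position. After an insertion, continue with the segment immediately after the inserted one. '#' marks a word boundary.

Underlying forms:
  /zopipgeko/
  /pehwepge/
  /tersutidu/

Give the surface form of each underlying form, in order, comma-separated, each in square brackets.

/zopipgeko/:
  (1) Regressive Voicing Assimilation: [zopipgeko] → [zopibgeko]
  (2) Labial Nasal Assimilation: no change — [zopibgeko]
  (3) Intervocalic Voicing: [zopibgeko] → [zobibgeko]
  (4) Final Vowel Lowering: no change — [zobibgeko]
/pehwepge/:
  (1) Regressive Voicing Assimilation: [pehwepge] → [pehwebge]
  (2) Labial Nasal Assimilation: no change — [pehwebge]
  (3) Intervocalic Voicing: no change — [pehwebge]
  (4) Final Vowel Lowering: no change — [pehwebge]
/tersutidu/:
  (1) Regressive Voicing Assimilation: no change — [tersutidu]
  (2) Labial Nasal Assimilation: no change — [tersutidu]
  (3) Intervocalic Voicing: [tersutidu] → [tersudidu]
  (4) Final Vowel Lowering: [tersudidu] → [tersudido]

[zobibgeko], [pehwebge], [tersudido]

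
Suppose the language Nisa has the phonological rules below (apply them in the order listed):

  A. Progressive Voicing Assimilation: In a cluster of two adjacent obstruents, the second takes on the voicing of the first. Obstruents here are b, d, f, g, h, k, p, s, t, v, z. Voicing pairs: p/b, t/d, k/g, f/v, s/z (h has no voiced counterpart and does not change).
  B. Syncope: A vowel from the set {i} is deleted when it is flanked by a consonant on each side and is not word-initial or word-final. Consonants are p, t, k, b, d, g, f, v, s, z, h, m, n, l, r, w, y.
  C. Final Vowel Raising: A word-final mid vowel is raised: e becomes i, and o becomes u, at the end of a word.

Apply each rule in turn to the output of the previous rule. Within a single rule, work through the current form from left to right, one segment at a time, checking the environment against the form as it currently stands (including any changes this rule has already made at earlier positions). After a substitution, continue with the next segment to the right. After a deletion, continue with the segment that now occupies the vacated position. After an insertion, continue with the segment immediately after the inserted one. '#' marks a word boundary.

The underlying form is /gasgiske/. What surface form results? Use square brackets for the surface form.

A Progressive Voicing Assimilation: [gasgiske] → [gaskiske]
B Syncope: [gaskiske] → [gaskske]
C Final Vowel Raising: [gaskske] → [gaskski]

[gaskski]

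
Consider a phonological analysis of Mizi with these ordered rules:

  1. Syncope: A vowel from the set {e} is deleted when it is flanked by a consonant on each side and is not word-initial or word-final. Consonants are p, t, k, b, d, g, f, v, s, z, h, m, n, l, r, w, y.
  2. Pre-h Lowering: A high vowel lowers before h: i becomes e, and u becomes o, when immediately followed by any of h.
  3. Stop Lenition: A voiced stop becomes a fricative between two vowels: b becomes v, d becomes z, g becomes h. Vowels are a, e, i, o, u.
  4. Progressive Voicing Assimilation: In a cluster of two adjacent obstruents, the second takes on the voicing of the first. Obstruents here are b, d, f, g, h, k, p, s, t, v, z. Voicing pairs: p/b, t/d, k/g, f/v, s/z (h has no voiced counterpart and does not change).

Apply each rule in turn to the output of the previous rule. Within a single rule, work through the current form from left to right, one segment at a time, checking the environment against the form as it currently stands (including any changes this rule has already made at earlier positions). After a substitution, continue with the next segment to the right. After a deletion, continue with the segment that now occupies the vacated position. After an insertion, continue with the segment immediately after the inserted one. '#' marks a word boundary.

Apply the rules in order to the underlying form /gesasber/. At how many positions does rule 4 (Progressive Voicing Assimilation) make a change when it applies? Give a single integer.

1 Syncope: [gesasber] → [gsasbr]
2 Pre-h Lowering: no change — [gsasbr]
3 Stop Lenition: no change — [gsasbr]
4 Progressive Voicing Assimilation: [gsasbr] → [gzaspr]
Rule 4 changed 2 position(s).

2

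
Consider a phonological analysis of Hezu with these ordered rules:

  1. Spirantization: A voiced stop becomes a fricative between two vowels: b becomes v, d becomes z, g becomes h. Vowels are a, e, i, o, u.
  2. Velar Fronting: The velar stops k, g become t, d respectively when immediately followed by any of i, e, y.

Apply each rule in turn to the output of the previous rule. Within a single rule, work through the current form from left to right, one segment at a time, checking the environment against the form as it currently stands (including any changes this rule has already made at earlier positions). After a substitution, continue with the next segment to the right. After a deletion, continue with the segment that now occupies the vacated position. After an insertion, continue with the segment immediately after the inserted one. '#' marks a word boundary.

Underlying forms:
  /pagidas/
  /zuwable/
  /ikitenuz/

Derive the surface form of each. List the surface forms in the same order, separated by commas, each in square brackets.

/pagidas/:
  1 Spirantization: [pagidas] → [pahizas]
  2 Velar Fronting: no change — [pahizas]
/zuwable/:
  1 Spirantization: no change — [zuwable]
  2 Velar Fronting: no change — [zuwable]
/ikitenuz/:
  1 Spirantization: no change — [ikitenuz]
  2 Velar Fronting: [ikitenuz] → [ititenuz]

[pahizas], [zuwable], [ititenuz]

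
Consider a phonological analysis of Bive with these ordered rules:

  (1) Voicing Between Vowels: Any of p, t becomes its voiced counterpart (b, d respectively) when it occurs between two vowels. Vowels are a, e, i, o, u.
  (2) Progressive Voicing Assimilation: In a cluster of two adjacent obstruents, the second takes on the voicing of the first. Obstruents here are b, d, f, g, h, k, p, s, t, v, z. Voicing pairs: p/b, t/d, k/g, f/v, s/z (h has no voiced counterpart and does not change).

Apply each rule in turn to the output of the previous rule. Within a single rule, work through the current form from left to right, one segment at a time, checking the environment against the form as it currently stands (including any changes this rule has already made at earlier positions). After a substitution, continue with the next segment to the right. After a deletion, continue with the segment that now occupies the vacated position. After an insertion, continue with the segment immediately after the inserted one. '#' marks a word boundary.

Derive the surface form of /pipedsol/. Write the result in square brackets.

(1) Voicing Between Vowels: [pipedsol] → [pibedsol]
(2) Progressive Voicing Assimilation: [pibedsol] → [pibedzol]

[pibedzol]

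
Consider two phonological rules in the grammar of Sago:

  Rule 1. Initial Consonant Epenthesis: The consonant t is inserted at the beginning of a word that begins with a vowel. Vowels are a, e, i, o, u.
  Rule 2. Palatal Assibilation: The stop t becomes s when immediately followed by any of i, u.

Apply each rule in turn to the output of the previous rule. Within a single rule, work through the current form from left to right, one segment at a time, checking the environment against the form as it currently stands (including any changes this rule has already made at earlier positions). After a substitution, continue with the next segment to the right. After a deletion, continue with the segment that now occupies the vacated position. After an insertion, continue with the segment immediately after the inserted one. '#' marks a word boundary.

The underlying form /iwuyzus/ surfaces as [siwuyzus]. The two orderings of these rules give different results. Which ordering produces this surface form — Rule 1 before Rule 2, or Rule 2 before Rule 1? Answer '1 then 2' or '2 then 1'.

1 then 2

Order 1 then 2:
  1 Initial Consonant Epenthesis: [iwuyzus] → [tiwuyzus]
  2 Palatal Assibilation: [tiwuyzus] → [siwuyzus]
  result: [siwuyzus]
Order 2 then 1:
  2 Palatal Assibilation: no change — [iwuyzus]
  1 Initial Consonant Epenthesis: [iwuyzus] → [tiwuyzus]
  result: [tiwuyzus]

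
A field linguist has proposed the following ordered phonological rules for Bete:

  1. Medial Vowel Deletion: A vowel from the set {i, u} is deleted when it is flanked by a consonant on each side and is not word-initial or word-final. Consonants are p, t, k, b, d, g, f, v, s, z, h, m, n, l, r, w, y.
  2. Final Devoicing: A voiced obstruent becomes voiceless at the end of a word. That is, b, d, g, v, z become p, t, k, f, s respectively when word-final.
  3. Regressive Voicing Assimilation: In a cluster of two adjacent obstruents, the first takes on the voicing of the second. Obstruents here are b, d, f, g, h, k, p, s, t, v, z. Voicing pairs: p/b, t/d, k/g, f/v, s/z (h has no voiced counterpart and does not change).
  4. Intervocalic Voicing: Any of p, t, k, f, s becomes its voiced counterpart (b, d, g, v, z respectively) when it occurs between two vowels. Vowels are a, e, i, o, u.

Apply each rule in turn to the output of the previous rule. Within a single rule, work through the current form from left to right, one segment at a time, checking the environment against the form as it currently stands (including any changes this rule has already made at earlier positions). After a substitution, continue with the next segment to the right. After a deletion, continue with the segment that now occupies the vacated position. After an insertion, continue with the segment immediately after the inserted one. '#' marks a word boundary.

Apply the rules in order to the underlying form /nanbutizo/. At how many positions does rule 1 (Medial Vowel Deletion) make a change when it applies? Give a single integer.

2

1 Medial Vowel Deletion: [nanbutizo] → [nanbtzo]
2 Final Devoicing: no change — [nanbtzo]
3 Regressive Voicing Assimilation: [nanbtzo] → [nanpdzo]
4 Intervocalic Voicing: no change — [nanpdzo]
Rule 1 changed 2 position(s).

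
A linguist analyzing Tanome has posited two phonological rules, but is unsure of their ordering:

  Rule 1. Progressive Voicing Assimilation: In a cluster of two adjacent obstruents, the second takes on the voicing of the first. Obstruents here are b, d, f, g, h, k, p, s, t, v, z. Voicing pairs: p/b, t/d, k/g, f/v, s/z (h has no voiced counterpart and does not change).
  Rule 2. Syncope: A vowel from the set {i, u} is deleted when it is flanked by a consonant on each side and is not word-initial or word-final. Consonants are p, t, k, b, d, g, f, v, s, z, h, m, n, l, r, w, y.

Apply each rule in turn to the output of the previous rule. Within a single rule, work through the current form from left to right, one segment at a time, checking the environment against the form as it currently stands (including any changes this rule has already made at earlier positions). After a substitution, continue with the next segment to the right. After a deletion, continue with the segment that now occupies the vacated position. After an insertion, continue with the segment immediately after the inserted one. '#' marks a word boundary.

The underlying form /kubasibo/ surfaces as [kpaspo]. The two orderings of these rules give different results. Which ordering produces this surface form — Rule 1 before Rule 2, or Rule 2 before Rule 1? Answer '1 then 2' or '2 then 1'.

2 then 1

Order 1 then 2:
  1 Progressive Voicing Assimilation: no change — [kubasibo]
  2 Syncope: [kubasibo] → [kbasbo]
  result: [kbasbo]
Order 2 then 1:
  2 Syncope: [kubasibo] → [kbasbo]
  1 Progressive Voicing Assimilation: [kbasbo] → [kpaspo]
  result: [kpaspo]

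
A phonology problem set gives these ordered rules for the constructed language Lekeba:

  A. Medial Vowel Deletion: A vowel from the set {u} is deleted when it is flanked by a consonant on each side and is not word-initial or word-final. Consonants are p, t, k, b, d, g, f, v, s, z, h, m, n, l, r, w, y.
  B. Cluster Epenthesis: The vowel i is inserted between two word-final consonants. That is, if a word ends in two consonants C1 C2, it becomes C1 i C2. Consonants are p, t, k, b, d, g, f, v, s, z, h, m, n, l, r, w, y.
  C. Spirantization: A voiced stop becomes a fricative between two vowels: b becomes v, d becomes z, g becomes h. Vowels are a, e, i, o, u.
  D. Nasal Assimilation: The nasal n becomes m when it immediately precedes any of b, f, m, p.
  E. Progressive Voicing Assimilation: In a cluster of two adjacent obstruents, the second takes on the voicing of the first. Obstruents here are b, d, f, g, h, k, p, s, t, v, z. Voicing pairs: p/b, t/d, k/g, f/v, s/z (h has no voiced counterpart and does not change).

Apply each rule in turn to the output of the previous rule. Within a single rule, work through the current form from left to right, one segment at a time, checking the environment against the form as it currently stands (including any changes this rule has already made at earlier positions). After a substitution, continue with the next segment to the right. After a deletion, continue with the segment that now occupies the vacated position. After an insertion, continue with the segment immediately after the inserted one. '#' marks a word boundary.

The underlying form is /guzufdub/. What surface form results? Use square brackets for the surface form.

[gzvdib]

A Medial Vowel Deletion: [guzufdub] → [gzfdb]
B Cluster Epenthesis: [gzfdb] → [gzfdib]
C Spirantization: no change — [gzfdib]
D Nasal Assimilation: no change — [gzfdib]
E Progressive Voicing Assimilation: [gzfdib] → [gzvdib]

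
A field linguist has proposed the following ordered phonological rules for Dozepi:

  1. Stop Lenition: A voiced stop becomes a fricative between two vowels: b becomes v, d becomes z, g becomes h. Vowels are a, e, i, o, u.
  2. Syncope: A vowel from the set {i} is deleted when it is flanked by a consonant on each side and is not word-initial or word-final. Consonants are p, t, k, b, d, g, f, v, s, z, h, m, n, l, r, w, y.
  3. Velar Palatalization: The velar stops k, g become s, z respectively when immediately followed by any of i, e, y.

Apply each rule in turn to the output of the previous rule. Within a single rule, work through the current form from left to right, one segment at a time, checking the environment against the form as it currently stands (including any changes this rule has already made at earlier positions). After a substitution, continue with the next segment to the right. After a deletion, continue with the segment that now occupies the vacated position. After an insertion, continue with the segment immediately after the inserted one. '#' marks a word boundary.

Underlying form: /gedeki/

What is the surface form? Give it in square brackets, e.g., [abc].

[zezesi]

1 Stop Lenition: [gedeki] → [gezeki]
2 Syncope: no change — [gezeki]
3 Velar Palatalization: [gezeki] → [zezesi]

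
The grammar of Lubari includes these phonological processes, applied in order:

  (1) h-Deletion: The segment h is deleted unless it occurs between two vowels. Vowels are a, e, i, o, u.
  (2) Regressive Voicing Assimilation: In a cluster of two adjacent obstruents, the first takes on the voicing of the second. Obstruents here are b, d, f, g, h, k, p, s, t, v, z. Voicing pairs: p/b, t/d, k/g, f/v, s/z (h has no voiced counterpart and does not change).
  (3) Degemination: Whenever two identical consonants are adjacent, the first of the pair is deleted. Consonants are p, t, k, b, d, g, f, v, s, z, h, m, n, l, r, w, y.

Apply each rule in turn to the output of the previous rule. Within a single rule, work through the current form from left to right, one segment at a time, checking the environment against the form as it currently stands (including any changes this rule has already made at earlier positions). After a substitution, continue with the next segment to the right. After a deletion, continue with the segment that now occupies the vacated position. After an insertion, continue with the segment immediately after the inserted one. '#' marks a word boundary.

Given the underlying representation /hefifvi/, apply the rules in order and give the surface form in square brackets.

[efivi]

(1) h-Deletion: [hefifvi] → [efifvi]
(2) Regressive Voicing Assimilation: [efifvi] → [efivvi]
(3) Degemination: [efivvi] → [efivi]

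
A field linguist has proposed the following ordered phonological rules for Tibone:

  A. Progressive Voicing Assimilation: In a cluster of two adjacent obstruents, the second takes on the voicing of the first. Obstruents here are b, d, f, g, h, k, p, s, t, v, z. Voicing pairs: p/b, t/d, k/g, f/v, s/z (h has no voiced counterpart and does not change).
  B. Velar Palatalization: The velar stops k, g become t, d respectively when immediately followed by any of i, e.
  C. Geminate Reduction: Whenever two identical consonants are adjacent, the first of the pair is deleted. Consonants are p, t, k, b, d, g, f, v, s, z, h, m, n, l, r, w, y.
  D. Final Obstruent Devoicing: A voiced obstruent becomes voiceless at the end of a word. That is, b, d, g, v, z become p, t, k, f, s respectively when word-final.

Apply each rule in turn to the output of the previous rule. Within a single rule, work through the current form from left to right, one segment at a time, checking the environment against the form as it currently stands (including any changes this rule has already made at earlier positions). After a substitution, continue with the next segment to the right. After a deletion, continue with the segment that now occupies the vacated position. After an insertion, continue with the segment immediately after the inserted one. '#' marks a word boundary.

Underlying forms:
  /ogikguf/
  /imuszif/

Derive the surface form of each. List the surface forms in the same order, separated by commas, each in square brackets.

[odikuf], [imusif]

/ogikguf/:
  A Progressive Voicing Assimilation: [ogikguf] → [ogikkuf]
  B Velar Palatalization: [ogikkuf] → [odikkuf]
  C Geminate Reduction: [odikkuf] → [odikuf]
  D Final Obstruent Devoicing: no change — [odikuf]
/imuszif/:
  A Progressive Voicing Assimilation: [imuszif] → [imussif]
  B Velar Palatalization: no change — [imussif]
  C Geminate Reduction: [imussif] → [imusif]
  D Final Obstruent Devoicing: no change — [imusif]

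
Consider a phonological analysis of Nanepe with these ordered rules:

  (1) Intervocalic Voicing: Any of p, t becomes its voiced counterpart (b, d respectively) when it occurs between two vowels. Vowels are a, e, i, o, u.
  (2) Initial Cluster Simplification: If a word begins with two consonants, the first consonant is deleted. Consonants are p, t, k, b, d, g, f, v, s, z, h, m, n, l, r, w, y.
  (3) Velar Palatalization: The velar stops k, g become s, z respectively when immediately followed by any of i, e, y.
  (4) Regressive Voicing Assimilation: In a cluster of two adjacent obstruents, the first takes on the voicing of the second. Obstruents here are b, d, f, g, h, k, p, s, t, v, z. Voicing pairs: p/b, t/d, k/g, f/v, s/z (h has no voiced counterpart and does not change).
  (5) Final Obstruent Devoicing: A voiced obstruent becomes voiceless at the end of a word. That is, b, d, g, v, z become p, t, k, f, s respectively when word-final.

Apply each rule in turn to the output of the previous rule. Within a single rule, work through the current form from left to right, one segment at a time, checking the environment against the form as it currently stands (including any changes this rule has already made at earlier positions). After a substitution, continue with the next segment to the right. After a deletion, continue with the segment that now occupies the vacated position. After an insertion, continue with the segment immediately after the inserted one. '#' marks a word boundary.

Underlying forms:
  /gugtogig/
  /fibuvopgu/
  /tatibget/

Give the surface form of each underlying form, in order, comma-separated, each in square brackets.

[guktozik], [fibuvobgu], [tadibzet]

/gugtogig/:
  (1) Intervocalic Voicing: no change — [gugtogig]
  (2) Initial Cluster Simplification: no change — [gugtogig]
  (3) Velar Palatalization: [gugtogig] → [gugtozig]
  (4) Regressive Voicing Assimilation: [gugtozig] → [guktozig]
  (5) Final Obstruent Devoicing: [guktozig] → [guktozik]
/fibuvopgu/:
  (1) Intervocalic Voicing: no change — [fibuvopgu]
  (2) Initial Cluster Simplification: no change — [fibuvopgu]
  (3) Velar Palatalization: no change — [fibuvopgu]
  (4) Regressive Voicing Assimilation: [fibuvopgu] → [fibuvobgu]
  (5) Final Obstruent Devoicing: no change — [fibuvobgu]
/tatibget/:
  (1) Intervocalic Voicing: [tatibget] → [tadibget]
  (2) Initial Cluster Simplification: no change — [tadibget]
  (3) Velar Palatalization: [tadibget] → [tadibzet]
  (4) Regressive Voicing Assimilation: no change — [tadibzet]
  (5) Final Obstruent Devoicing: no change — [tadibzet]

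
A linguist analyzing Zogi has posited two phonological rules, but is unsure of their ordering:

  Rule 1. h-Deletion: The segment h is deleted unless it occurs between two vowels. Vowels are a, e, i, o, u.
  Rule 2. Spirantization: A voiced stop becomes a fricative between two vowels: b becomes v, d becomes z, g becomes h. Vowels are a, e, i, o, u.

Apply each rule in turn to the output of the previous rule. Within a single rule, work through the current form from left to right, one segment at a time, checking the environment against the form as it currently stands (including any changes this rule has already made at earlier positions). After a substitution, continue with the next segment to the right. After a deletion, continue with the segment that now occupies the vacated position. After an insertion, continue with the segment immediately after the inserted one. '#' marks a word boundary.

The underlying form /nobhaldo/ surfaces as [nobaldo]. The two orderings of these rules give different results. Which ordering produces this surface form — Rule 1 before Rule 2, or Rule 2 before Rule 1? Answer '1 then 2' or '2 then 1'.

2 then 1

Order 1 then 2:
  1 h-Deletion: [nobhaldo] → [nobaldo]
  2 Spirantization: [nobaldo] → [novaldo]
  result: [novaldo]
Order 2 then 1:
  2 Spirantization: no change — [nobhaldo]
  1 h-Deletion: [nobhaldo] → [nobaldo]
  result: [nobaldo]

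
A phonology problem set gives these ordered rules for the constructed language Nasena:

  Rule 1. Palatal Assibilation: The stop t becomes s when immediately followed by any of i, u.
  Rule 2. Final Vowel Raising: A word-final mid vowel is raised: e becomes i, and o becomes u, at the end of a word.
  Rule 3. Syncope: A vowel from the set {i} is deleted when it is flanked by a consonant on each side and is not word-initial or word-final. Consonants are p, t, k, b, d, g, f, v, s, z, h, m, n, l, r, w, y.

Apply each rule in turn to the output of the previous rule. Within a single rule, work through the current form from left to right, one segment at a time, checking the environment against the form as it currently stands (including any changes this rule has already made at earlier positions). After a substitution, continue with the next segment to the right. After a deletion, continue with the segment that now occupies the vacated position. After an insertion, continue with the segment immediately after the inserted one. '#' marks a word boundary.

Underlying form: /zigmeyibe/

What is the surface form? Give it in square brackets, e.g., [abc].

[zgmeybi]

Rule 1 Palatal Assibilation: no change — [zigmeyibe]
Rule 2 Final Vowel Raising: [zigmeyibe] → [zigmeyibi]
Rule 3 Syncope: [zigmeyibi] → [zgmeybi]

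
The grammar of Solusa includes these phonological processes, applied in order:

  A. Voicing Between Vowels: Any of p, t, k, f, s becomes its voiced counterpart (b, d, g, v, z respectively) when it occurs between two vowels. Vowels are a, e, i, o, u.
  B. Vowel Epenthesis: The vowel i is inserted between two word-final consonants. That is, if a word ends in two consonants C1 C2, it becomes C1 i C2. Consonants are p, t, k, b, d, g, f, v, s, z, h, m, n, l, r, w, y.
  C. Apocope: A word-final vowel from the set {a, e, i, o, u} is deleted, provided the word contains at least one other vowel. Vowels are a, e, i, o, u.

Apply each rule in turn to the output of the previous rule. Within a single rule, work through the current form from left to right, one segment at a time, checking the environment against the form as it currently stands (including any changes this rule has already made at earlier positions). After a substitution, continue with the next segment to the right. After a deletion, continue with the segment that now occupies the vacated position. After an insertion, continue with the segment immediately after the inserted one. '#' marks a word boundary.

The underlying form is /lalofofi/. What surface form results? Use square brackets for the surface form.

A Voicing Between Vowels: [lalofofi] → [lalovovi]
B Vowel Epenthesis: no change — [lalovovi]
C Apocope: [lalovovi] → [lalovov]

[lalovov]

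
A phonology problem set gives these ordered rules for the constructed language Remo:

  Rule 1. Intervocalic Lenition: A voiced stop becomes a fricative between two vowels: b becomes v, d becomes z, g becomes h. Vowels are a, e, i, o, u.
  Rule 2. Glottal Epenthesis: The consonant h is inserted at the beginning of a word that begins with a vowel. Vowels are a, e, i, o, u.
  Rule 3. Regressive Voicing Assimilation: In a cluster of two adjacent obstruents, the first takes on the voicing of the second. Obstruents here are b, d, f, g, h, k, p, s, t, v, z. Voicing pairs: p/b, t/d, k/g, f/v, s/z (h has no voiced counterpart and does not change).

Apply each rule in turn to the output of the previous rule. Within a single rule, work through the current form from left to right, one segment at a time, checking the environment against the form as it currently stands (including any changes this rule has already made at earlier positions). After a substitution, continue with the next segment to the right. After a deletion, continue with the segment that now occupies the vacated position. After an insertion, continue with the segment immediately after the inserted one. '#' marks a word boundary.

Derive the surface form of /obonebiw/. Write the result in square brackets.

Rule 1 Intervocalic Lenition: [obonebiw] → [ovoneviw]
Rule 2 Glottal Epenthesis: [ovoneviw] → [hovoneviw]
Rule 3 Regressive Voicing Assimilation: no change — [hovoneviw]

[hovoneviw]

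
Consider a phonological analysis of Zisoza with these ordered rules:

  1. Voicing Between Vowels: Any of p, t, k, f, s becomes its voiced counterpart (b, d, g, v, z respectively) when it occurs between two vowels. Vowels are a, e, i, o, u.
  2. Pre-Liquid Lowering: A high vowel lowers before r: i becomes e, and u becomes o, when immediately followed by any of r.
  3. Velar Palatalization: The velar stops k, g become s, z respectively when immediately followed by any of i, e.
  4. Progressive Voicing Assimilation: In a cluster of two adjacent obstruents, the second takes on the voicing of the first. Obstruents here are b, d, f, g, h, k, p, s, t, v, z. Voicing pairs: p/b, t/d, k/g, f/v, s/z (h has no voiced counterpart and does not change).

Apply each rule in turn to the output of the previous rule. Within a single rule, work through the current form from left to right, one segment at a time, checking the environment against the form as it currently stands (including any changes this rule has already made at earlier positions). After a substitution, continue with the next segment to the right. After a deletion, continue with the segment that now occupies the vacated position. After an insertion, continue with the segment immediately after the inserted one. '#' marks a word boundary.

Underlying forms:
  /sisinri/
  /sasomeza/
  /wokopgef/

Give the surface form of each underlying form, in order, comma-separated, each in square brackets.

[sizinri], [sazomeza], [wogopsef]

/sisinri/:
  1 Voicing Between Vowels: [sisinri] → [sizinri]
  2 Pre-Liquid Lowering: no change — [sizinri]
  3 Velar Palatalization: no change — [sizinri]
  4 Progressive Voicing Assimilation: no change — [sizinri]
/sasomeza/:
  1 Voicing Between Vowels: [sasomeza] → [sazomeza]
  2 Pre-Liquid Lowering: no change — [sazomeza]
  3 Velar Palatalization: no change — [sazomeza]
  4 Progressive Voicing Assimilation: no change — [sazomeza]
/wokopgef/:
  1 Voicing Between Vowels: [wokopgef] → [wogopgef]
  2 Pre-Liquid Lowering: no change — [wogopgef]
  3 Velar Palatalization: [wogopgef] → [wogopzef]
  4 Progressive Voicing Assimilation: [wogopzef] → [wogopsef]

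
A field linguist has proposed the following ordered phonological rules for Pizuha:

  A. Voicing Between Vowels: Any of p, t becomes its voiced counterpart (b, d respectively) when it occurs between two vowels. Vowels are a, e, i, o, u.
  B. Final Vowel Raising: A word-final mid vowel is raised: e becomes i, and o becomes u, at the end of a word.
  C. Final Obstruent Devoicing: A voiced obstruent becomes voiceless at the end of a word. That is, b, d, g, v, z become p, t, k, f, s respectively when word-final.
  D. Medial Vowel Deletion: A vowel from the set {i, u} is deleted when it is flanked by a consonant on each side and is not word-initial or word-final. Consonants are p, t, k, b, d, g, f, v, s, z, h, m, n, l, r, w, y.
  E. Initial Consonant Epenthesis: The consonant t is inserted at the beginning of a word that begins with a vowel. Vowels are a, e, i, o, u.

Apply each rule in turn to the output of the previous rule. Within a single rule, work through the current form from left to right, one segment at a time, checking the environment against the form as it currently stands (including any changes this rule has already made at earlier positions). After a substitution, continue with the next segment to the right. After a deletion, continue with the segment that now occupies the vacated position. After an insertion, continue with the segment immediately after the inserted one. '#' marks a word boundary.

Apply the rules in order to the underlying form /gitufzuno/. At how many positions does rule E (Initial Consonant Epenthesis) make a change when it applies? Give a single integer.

0

A Voicing Between Vowels: [gitufzuno] → [gidufzuno]
B Final Vowel Raising: [gidufzuno] → [gidufzunu]
C Final Obstruent Devoicing: no change — [gidufzunu]
D Medial Vowel Deletion: [gidufzunu] → [gdfznu]
E Initial Consonant Epenthesis: no change — [gdfznu]
Rule E changed 0 position(s).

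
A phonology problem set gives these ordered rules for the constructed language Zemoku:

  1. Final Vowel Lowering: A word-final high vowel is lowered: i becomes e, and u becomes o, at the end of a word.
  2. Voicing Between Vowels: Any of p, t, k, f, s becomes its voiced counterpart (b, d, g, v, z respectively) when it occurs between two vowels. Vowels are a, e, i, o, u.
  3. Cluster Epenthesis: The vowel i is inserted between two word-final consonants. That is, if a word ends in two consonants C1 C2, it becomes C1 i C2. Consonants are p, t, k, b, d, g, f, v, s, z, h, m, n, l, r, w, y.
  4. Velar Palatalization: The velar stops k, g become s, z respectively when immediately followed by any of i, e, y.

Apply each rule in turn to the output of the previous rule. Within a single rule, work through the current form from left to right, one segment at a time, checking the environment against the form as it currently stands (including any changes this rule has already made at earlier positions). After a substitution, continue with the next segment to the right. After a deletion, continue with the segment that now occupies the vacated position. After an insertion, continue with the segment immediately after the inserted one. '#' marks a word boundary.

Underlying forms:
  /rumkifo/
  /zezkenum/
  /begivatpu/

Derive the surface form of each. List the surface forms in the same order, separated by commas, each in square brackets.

/rumkifo/:
  1 Final Vowel Lowering: no change — [rumkifo]
  2 Voicing Between Vowels: [rumkifo] → [rumkivo]
  3 Cluster Epenthesis: no change — [rumkivo]
  4 Velar Palatalization: [rumkivo] → [rumsivo]
/zezkenum/:
  1 Final Vowel Lowering: no change — [zezkenum]
  2 Voicing Between Vowels: no change — [zezkenum]
  3 Cluster Epenthesis: no change — [zezkenum]
  4 Velar Palatalization: [zezkenum] → [zezsenum]
/begivatpu/:
  1 Final Vowel Lowering: [begivatpu] → [begivatpo]
  2 Voicing Between Vowels: no change — [begivatpo]
  3 Cluster Epenthesis: no change — [begivatpo]
  4 Velar Palatalization: [begivatpo] → [bezivatpo]

[rumsivo], [zezsenum], [bezivatpo]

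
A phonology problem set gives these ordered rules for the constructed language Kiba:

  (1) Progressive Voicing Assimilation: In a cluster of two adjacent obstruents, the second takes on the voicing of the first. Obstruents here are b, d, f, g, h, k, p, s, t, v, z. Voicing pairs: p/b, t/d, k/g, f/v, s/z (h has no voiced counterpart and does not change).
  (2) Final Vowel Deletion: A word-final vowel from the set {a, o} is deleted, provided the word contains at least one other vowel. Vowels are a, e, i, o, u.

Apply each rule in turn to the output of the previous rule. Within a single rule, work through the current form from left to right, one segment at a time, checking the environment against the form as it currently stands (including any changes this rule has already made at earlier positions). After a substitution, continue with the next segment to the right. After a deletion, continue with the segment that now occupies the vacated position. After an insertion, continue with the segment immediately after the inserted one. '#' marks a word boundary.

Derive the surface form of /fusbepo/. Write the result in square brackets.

[fuspep]

(1) Progressive Voicing Assimilation: [fusbepo] → [fuspepo]
(2) Final Vowel Deletion: [fuspepo] → [fuspep]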